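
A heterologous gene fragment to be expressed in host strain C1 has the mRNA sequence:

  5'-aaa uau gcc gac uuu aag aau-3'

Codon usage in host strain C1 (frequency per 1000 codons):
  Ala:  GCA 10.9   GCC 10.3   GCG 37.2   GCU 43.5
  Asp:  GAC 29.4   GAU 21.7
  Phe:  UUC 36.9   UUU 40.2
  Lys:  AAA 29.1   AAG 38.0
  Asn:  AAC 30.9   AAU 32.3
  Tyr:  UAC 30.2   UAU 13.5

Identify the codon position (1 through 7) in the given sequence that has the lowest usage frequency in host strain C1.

3

Codon 1 AAA (Lys): 29.1 per 1000.
Codon 2 UAU (Tyr): 13.5 per 1000.
Codon 3 GCC (Ala): 10.3 per 1000.
Codon 4 GAC (Asp): 29.4 per 1000.
Codon 5 UUU (Phe): 40.2 per 1000.
Codon 6 AAG (Lys): 38.0 per 1000.
Codon 7 AAU (Asn): 32.3 per 1000.
Lowest frequency is 10.3 at codon 3.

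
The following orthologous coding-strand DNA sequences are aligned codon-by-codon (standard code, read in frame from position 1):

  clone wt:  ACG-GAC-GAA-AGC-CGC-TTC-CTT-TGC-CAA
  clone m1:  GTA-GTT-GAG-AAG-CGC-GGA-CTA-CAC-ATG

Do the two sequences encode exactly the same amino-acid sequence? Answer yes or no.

no

Codon 1: ACG Thr / GTA Val — nonsynonymous.
Codon 2: GAC Asp / GTT Val — nonsynonymous.
Codon 3: GAA Glu / GAG Glu — synonymous.
Codon 4: AGC Ser / AAG Lys — nonsynonymous.
Codon 5: CGC Arg / CGC Arg — identical.
Codon 6: TTC Phe / GGA Gly — nonsynonymous.
Codon 7: CTT Leu / CTA Leu — synonymous.
Codon 8: TGC Cys / CAC His — nonsynonymous.
Codon 9: CAA Gln / ATG Met — nonsynonymous.
Nonsynonymous differences: 6 → different protein.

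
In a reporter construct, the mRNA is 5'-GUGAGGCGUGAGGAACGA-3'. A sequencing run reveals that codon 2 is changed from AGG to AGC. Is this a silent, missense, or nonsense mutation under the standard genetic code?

missense

Position 6 falls in codon 2: AGG → Arg.
After the substitution the codon is AGC → Ser.
Arg ≠ Ser, so this is a missense mutation.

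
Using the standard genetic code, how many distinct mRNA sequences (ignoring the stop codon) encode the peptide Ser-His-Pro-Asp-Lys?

192

Ser: 6 codons.
His: 2 codons.
Pro: 4 codons.
Asp: 2 codons.
Lys: 2 codons.
6 × 2 × 4 × 2 × 2 = 192.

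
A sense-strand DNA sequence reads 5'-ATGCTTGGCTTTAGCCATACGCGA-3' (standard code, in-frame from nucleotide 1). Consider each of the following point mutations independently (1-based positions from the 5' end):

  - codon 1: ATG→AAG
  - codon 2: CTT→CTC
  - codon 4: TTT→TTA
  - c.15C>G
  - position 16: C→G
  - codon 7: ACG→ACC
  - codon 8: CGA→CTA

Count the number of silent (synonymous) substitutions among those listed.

2

Codon 1: ATG (Met) → AAG (Lys) — missense.
Codon 2: CTT (Leu) → CTC (Leu) — synonymous.
Codon 4: TTT (Phe) → TTA (Leu) — missense.
Codon 5: AGC (Ser) → AGG (Arg) — missense.
Codon 6: CAT (His) → GAT (Asp) — missense.
Codon 7: ACG (Thr) → ACC (Thr) — synonymous.
Codon 8: CGA (Arg) → CTA (Leu) — missense.
Synonymous: 2 of 7.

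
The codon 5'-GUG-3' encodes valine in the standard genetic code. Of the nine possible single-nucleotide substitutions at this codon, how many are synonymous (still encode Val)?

3

Position 1: none → 0 synonymous.
Position 2: none → 0 synonymous.
Position 3: GUU, GUC, GUA → 3 synonymous.
Total: 0 + 0 + 3 = 3.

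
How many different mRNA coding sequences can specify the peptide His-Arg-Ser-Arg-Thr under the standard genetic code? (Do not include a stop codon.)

1728

His: 2 codons.
Arg: 6 codons.
Ser: 6 codons.
Arg: 6 codons.
Thr: 4 codons.
2 × 6 × 6 × 6 × 4 = 1728.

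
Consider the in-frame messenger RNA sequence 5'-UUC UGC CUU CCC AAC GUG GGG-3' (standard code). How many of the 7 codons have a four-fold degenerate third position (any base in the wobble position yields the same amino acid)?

4

Codon 1 UUC (Phe): third position 2-fold.
Codon 2 UGC (Cys): third position 2-fold.
Codon 3 CUU (Leu): third position 4-fold.
Codon 4 CCC (Pro): third position 4-fold.
Codon 5 AAC (Asn): third position 2-fold.
Codon 6 GUG (Val): third position 4-fold.
Codon 7 GGG (Gly): third position 4-fold.
Four-fold degenerate third positions: 4.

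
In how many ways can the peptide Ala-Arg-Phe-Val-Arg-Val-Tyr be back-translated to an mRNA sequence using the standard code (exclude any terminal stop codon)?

9216

Ala: 4 codons.
Arg: 6 codons.
Phe: 2 codons.
Val: 4 codons.
Arg: 6 codons.
Val: 4 codons.
Tyr: 2 codons.
4 × 6 × 2 × 4 × 6 × 4 × 2 = 9216.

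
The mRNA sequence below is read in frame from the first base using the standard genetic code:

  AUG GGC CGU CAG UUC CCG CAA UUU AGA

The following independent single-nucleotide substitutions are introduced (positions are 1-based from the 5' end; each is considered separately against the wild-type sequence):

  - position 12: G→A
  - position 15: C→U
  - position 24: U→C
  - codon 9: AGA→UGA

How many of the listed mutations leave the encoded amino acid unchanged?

Codon 4: CAG (Gln) → CAA (Gln) — synonymous.
Codon 5: UUC (Phe) → UUU (Phe) — synonymous.
Codon 8: UUU (Phe) → UUC (Phe) — synonymous.
Codon 9: AGA (Arg) → UGA (Stop) — nonsense.
Synonymous: 3 of 4.

3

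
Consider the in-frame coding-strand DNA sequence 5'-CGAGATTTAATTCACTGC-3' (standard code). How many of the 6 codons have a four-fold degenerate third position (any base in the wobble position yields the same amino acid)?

Codon 1 CGA (Arg): third position 4-fold.
Codon 2 GAT (Asp): third position 2-fold.
Codon 3 TTA (Leu): third position 2-fold.
Codon 4 ATT (Ile): third position 3-fold.
Codon 5 CAC (His): third position 2-fold.
Codon 6 TGC (Cys): third position 2-fold.
Four-fold degenerate third positions: 1.

1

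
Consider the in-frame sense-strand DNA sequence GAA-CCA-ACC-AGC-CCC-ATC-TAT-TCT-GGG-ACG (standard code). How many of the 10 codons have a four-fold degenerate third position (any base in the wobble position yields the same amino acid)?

6

Codon 1 GAA (Glu): third position 2-fold.
Codon 2 CCA (Pro): third position 4-fold.
Codon 3 ACC (Thr): third position 4-fold.
Codon 4 AGC (Ser): third position 2-fold.
Codon 5 CCC (Pro): third position 4-fold.
Codon 6 ATC (Ile): third position 3-fold.
Codon 7 TAT (Tyr): third position 2-fold.
Codon 8 TCT (Ser): third position 4-fold.
Codon 9 GGG (Gly): third position 4-fold.
Codon 10 ACG (Thr): third position 4-fold.
Four-fold degenerate third positions: 6.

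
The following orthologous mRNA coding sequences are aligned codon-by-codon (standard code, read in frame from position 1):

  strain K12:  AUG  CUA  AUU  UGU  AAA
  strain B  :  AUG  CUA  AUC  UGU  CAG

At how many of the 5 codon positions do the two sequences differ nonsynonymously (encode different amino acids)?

Codon 1: AUG Met / AUG Met — identical.
Codon 2: CUA Leu / CUA Leu — identical.
Codon 3: AUU Ile / AUC Ile — synonymous.
Codon 4: UGU Cys / UGU Cys — identical.
Codon 5: AAA Lys / CAG Gln — nonsynonymous.
Nonsynonymous differences: 1.

1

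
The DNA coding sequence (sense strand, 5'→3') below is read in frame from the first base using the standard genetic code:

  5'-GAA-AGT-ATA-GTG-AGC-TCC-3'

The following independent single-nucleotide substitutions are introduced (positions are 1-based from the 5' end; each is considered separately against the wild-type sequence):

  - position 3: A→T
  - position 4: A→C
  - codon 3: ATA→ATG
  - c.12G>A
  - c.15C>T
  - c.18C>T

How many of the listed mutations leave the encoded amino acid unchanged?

Codon 1: GAA (Glu) → GAT (Asp) — missense.
Codon 2: AGT (Ser) → CGT (Arg) — missense.
Codon 3: ATA (Ile) → ATG (Met) — missense.
Codon 4: GTG (Val) → GTA (Val) — synonymous.
Codon 5: AGC (Ser) → AGT (Ser) — synonymous.
Codon 6: TCC (Ser) → TCT (Ser) — synonymous.
Synonymous: 3 of 6.

3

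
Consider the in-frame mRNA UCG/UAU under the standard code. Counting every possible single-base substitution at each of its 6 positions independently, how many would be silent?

Codon 1 (UCG, Ser): 3 synonymous substitutions.
Codon 2 (UAU, Tyr): 1 synonymous substitution.
Total: 3 + 1 = 4.

4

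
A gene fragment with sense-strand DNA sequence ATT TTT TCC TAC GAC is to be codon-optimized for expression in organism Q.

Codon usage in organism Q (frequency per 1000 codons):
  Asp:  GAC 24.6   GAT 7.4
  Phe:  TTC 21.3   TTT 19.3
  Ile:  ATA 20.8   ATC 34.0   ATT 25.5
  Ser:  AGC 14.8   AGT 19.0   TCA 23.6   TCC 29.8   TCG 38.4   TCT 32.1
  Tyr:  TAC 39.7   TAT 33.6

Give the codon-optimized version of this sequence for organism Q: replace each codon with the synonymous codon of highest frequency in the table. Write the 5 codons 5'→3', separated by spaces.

ATC TTC TCG TAC GAC

Codon 1 (Ile): best is ATC at 34.0.
Codon 2 (Phe): best is TTC at 21.3.
Codon 3 (Ser): best is TCG at 38.4.
Codon 4 (Tyr): best is TAC at 39.7.
Codon 5 (Asp): best is GAC at 24.6.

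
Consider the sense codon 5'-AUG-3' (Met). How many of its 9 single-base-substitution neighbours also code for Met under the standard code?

Position 1: none → 0 synonymous.
Position 2: none → 0 synonymous.
Position 3: none → 0 synonymous.
Total: 0 + 0 + 0 = 0.

0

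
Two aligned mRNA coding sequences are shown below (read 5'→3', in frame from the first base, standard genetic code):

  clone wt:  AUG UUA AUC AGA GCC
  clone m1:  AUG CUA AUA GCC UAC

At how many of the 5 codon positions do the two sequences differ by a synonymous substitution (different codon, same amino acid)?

2

Codon 1: AUG Met / AUG Met — identical.
Codon 2: UUA Leu / CUA Leu — synonymous.
Codon 3: AUC Ile / AUA Ile — synonymous.
Codon 4: AGA Arg / GCC Ala — nonsynonymous.
Codon 5: GCC Ala / UAC Tyr — nonsynonymous.
Synonymous differences: 2.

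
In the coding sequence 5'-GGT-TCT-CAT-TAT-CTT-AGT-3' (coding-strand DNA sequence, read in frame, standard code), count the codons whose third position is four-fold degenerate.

3

Codon 1 GGT (Gly): third position 4-fold.
Codon 2 TCT (Ser): third position 4-fold.
Codon 3 CAT (His): third position 2-fold.
Codon 4 TAT (Tyr): third position 2-fold.
Codon 5 CTT (Leu): third position 4-fold.
Codon 6 AGT (Ser): third position 2-fold.
Four-fold degenerate third positions: 3.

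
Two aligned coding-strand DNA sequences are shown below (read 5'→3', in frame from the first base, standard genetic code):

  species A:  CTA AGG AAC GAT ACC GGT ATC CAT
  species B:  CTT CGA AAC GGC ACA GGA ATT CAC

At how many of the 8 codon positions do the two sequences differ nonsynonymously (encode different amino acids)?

Codon 1: CTA Leu / CTT Leu — synonymous.
Codon 2: AGG Arg / CGA Arg — synonymous.
Codon 3: AAC Asn / AAC Asn — identical.
Codon 4: GAT Asp / GGC Gly — nonsynonymous.
Codon 5: ACC Thr / ACA Thr — synonymous.
Codon 6: GGT Gly / GGA Gly — synonymous.
Codon 7: ATC Ile / ATT Ile — synonymous.
Codon 8: CAT His / CAC His — synonymous.
Nonsynonymous differences: 1.

1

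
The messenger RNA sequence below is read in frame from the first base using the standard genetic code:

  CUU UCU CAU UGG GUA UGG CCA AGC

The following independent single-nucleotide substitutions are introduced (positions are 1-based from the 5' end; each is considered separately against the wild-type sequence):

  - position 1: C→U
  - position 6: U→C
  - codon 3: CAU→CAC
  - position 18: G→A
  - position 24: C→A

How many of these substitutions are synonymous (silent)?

2

Codon 1: CUU (Leu) → UUU (Phe) — missense.
Codon 2: UCU (Ser) → UCC (Ser) — synonymous.
Codon 3: CAU (His) → CAC (His) — synonymous.
Codon 6: UGG (Trp) → UGA (Stop) — nonsense.
Codon 8: AGC (Ser) → AGA (Arg) — missense.
Synonymous: 2 of 5.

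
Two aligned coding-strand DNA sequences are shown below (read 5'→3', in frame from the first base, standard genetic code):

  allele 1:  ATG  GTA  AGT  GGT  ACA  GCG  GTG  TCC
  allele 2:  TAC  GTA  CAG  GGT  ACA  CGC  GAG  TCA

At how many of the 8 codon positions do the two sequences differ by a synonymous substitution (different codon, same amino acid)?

Codon 1: ATG Met / TAC Tyr — nonsynonymous.
Codon 2: GTA Val / GTA Val — identical.
Codon 3: AGT Ser / CAG Gln — nonsynonymous.
Codon 4: GGT Gly / GGT Gly — identical.
Codon 5: ACA Thr / ACA Thr — identical.
Codon 6: GCG Ala / CGC Arg — nonsynonymous.
Codon 7: GTG Val / GAG Glu — nonsynonymous.
Codon 8: TCC Ser / TCA Ser — synonymous.
Synonymous differences: 1.

1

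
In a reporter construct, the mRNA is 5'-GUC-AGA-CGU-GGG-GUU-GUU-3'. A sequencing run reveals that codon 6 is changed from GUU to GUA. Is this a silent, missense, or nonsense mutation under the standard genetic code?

Position 18 falls in codon 6: GUU → Val.
After the substitution the codon is GUA → Val.
Both encode Val, so the change is synonymous.

silent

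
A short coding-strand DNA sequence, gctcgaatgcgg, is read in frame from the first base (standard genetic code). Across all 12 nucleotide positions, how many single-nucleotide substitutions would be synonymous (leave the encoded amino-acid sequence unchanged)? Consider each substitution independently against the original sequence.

Codon 1 (GCT, Ala): 3 synonymous substitutions.
Codon 2 (CGA, Arg): 4 synonymous substitutions.
Codon 3 (ATG, Met): 0 synonymous substitutions.
Codon 4 (CGG, Arg): 4 synonymous substitutions.
Total: 3 + 4 + 0 + 4 = 11.

11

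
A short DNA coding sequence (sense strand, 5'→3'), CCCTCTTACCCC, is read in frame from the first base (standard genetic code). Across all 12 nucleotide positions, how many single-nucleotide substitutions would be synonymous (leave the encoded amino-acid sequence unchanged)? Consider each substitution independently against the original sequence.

10

Codon 1 (CCC, Pro): 3 synonymous substitutions.
Codon 2 (TCT, Ser): 3 synonymous substitutions.
Codon 3 (TAC, Tyr): 1 synonymous substitution.
Codon 4 (CCC, Pro): 3 synonymous substitutions.
Total: 3 + 3 + 1 + 3 = 10.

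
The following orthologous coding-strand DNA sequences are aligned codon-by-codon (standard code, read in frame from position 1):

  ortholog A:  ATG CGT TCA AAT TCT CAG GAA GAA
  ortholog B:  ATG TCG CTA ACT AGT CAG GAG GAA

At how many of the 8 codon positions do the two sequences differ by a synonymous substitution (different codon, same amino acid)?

Codon 1: ATG Met / ATG Met — identical.
Codon 2: CGT Arg / TCG Ser — nonsynonymous.
Codon 3: TCA Ser / CTA Leu — nonsynonymous.
Codon 4: AAT Asn / ACT Thr — nonsynonymous.
Codon 5: TCT Ser / AGT Ser — synonymous.
Codon 6: CAG Gln / CAG Gln — identical.
Codon 7: GAA Glu / GAG Glu — synonymous.
Codon 8: GAA Glu / GAA Glu — identical.
Synonymous differences: 2.

2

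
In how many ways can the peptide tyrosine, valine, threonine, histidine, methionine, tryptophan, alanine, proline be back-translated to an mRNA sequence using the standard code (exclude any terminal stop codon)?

Tyr: 2 codons.
Val: 4 codons.
Thr: 4 codons.
His: 2 codons.
Met: 1 codon.
Trp: 1 codon.
Ala: 4 codons.
Pro: 4 codons.
2 × 4 × 4 × 2 × 1 × 1 × 4 × 4 = 1024.

1024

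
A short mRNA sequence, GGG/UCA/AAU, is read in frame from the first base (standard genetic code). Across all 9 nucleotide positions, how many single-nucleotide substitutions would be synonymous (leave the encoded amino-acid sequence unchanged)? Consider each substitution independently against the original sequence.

7

Codon 1 (GGG, Gly): 3 synonymous substitutions.
Codon 2 (UCA, Ser): 3 synonymous substitutions.
Codon 3 (AAU, Asn): 1 synonymous substitution.
Total: 3 + 3 + 1 = 7.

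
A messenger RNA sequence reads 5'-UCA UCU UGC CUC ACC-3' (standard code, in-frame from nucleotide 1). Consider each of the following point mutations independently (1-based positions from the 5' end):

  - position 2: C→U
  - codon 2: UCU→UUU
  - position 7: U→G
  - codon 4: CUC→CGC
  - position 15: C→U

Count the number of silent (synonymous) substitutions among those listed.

1

Codon 1: UCA (Ser) → UUA (Leu) — missense.
Codon 2: UCU (Ser) → UUU (Phe) — missense.
Codon 3: UGC (Cys) → GGC (Gly) — missense.
Codon 4: CUC (Leu) → CGC (Arg) — missense.
Codon 5: ACC (Thr) → ACU (Thr) — synonymous.
Synonymous: 1 of 5.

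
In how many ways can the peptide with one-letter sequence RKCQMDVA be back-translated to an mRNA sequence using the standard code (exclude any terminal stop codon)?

1536

Arg: 6 codons.
Lys: 2 codons.
Cys: 2 codons.
Gln: 2 codons.
Met: 1 codon.
Asp: 2 codons.
Val: 4 codons.
Ala: 4 codons.
6 × 2 × 2 × 2 × 1 × 2 × 4 × 4 = 1536.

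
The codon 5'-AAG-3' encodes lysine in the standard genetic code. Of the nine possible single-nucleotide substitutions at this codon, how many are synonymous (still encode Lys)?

1

Position 1: none → 0 synonymous.
Position 2: none → 0 synonymous.
Position 3: AAA → 1 synonymous.
Total: 0 + 0 + 1 = 1.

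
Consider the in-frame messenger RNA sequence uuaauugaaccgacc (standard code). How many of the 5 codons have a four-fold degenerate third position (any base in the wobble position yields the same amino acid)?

Codon 1 UUA (Leu): third position 2-fold.
Codon 2 AUU (Ile): third position 3-fold.
Codon 3 GAA (Glu): third position 2-fold.
Codon 4 CCG (Pro): third position 4-fold.
Codon 5 ACC (Thr): third position 4-fold.
Four-fold degenerate third positions: 2.

2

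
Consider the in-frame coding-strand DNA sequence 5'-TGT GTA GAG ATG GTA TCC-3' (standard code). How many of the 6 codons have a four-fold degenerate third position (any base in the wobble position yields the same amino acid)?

3

Codon 1 TGT (Cys): third position 2-fold.
Codon 2 GTA (Val): third position 4-fold.
Codon 3 GAG (Glu): third position 2-fold.
Codon 4 ATG (Met): third position 1-fold.
Codon 5 GTA (Val): third position 4-fold.
Codon 6 TCC (Ser): third position 4-fold.
Four-fold degenerate third positions: 3.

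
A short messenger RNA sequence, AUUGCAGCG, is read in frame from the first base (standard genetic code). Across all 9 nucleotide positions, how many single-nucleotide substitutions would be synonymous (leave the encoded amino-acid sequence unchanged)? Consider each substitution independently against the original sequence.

8

Codon 1 (AUU, Ile): 2 synonymous substitutions.
Codon 2 (GCA, Ala): 3 synonymous substitutions.
Codon 3 (GCG, Ala): 3 synonymous substitutions.
Total: 2 + 3 + 3 = 8.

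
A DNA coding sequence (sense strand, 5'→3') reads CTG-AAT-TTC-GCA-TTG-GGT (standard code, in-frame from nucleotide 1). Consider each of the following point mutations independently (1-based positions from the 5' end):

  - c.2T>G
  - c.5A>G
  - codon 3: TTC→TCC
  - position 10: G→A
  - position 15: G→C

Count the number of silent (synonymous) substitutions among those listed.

0

Codon 1: CTG (Leu) → CGG (Arg) — missense.
Codon 2: AAT (Asn) → AGT (Ser) — missense.
Codon 3: TTC (Phe) → TCC (Ser) — missense.
Codon 4: GCA (Ala) → ACA (Thr) — missense.
Codon 5: TTG (Leu) → TTC (Phe) — missense.
Synonymous: 0 of 5.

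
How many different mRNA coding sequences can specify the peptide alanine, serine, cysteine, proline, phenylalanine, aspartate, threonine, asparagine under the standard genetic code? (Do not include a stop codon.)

Ala: 4 codons.
Ser: 6 codons.
Cys: 2 codons.
Pro: 4 codons.
Phe: 2 codons.
Asp: 2 codons.
Thr: 4 codons.
Asn: 2 codons.
4 × 6 × 2 × 4 × 2 × 2 × 4 × 2 = 6144.

6144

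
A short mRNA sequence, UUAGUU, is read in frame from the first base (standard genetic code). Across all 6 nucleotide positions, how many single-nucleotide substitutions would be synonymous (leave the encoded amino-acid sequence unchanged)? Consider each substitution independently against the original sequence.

5

Codon 1 (UUA, Leu): 2 synonymous substitutions.
Codon 2 (GUU, Val): 3 synonymous substitutions.
Total: 2 + 3 = 5.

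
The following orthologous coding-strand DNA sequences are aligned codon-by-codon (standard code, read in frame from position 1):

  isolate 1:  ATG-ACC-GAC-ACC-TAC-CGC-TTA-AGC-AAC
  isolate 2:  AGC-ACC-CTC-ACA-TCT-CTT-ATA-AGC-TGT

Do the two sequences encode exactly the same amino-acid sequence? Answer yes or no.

Codon 1: ATG Met / AGC Ser — nonsynonymous.
Codon 2: ACC Thr / ACC Thr — identical.
Codon 3: GAC Asp / CTC Leu — nonsynonymous.
Codon 4: ACC Thr / ACA Thr — synonymous.
Codon 5: TAC Tyr / TCT Ser — nonsynonymous.
Codon 6: CGC Arg / CTT Leu — nonsynonymous.
Codon 7: TTA Leu / ATA Ile — nonsynonymous.
Codon 8: AGC Ser / AGC Ser — identical.
Codon 9: AAC Asn / TGT Cys — nonsynonymous.
Nonsynonymous differences: 6 → different protein.

no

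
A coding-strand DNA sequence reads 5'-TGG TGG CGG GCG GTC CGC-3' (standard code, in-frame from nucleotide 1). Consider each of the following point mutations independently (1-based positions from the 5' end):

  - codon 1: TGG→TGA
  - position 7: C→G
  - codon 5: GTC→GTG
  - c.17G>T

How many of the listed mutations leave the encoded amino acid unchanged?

Codon 1: TGG (Trp) → TGA (Stop) — nonsense.
Codon 3: CGG (Arg) → GGG (Gly) — missense.
Codon 5: GTC (Val) → GTG (Val) — synonymous.
Codon 6: CGC (Arg) → CTC (Leu) — missense.
Synonymous: 1 of 4.

1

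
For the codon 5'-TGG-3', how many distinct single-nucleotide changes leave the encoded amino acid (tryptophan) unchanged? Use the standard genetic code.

0

Position 1: none → 0 synonymous.
Position 2: none → 0 synonymous.
Position 3: none → 0 synonymous.
Total: 0 + 0 + 0 = 0.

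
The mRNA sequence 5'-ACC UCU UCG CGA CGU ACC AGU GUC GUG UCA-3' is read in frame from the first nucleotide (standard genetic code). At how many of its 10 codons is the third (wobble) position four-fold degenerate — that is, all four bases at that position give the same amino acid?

9

Codon 1 ACC (Thr): third position 4-fold.
Codon 2 UCU (Ser): third position 4-fold.
Codon 3 UCG (Ser): third position 4-fold.
Codon 4 CGA (Arg): third position 4-fold.
Codon 5 CGU (Arg): third position 4-fold.
Codon 6 ACC (Thr): third position 4-fold.
Codon 7 AGU (Ser): third position 2-fold.
Codon 8 GUC (Val): third position 4-fold.
Codon 9 GUG (Val): third position 4-fold.
Codon 10 UCA (Ser): third position 4-fold.
Four-fold degenerate third positions: 9.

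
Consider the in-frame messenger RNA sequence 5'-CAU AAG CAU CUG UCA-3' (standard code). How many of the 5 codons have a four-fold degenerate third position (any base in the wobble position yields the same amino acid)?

Codon 1 CAU (His): third position 2-fold.
Codon 2 AAG (Lys): third position 2-fold.
Codon 3 CAU (His): third position 2-fold.
Codon 4 CUG (Leu): third position 4-fold.
Codon 5 UCA (Ser): third position 4-fold.
Four-fold degenerate third positions: 2.

2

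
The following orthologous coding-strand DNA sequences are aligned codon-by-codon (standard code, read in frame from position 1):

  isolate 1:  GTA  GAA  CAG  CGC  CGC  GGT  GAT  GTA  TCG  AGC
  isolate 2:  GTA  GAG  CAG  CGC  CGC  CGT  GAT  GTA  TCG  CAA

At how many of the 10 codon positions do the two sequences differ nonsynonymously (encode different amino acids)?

Codon 1: GTA Val / GTA Val — identical.
Codon 2: GAA Glu / GAG Glu — synonymous.
Codon 3: CAG Gln / CAG Gln — identical.
Codon 4: CGC Arg / CGC Arg — identical.
Codon 5: CGC Arg / CGC Arg — identical.
Codon 6: GGT Gly / CGT Arg — nonsynonymous.
Codon 7: GAT Asp / GAT Asp — identical.
Codon 8: GTA Val / GTA Val — identical.
Codon 9: TCG Ser / TCG Ser — identical.
Codon 10: AGC Ser / CAA Gln — nonsynonymous.
Nonsynonymous differences: 2.

2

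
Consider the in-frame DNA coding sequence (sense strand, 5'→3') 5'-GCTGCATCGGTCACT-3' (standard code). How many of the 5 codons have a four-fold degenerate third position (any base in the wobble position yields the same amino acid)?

Codon 1 GCT (Ala): third position 4-fold.
Codon 2 GCA (Ala): third position 4-fold.
Codon 3 TCG (Ser): third position 4-fold.
Codon 4 GTC (Val): third position 4-fold.
Codon 5 ACT (Thr): third position 4-fold.
Four-fold degenerate third positions: 5.

5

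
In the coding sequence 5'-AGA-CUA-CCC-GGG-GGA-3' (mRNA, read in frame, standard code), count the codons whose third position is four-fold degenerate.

Codon 1 AGA (Arg): third position 2-fold.
Codon 2 CUA (Leu): third position 4-fold.
Codon 3 CCC (Pro): third position 4-fold.
Codon 4 GGG (Gly): third position 4-fold.
Codon 5 GGA (Gly): third position 4-fold.
Four-fold degenerate third positions: 4.

4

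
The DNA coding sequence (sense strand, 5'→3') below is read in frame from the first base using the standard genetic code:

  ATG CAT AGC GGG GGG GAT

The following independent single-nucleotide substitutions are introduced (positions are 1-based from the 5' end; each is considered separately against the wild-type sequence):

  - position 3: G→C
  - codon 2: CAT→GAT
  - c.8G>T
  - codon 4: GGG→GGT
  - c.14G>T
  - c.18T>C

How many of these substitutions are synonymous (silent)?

2

Codon 1: ATG (Met) → ATC (Ile) — missense.
Codon 2: CAT (His) → GAT (Asp) — missense.
Codon 3: AGC (Ser) → ATC (Ile) — missense.
Codon 4: GGG (Gly) → GGT (Gly) — synonymous.
Codon 5: GGG (Gly) → GTG (Val) — missense.
Codon 6: GAT (Asp) → GAC (Asp) — synonymous.
Synonymous: 2 of 6.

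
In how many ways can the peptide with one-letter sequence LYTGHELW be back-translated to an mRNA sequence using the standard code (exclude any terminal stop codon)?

4608

Leu: 6 codons.
Tyr: 2 codons.
Thr: 4 codons.
Gly: 4 codons.
His: 2 codons.
Glu: 2 codons.
Leu: 6 codons.
Trp: 1 codon.
6 × 2 × 4 × 4 × 2 × 2 × 6 × 1 = 4608.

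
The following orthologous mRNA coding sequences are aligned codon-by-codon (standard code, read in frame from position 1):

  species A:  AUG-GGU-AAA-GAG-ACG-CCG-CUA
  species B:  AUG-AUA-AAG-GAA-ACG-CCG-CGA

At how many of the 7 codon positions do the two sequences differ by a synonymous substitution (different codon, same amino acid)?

Codon 1: AUG Met / AUG Met — identical.
Codon 2: GGU Gly / AUA Ile — nonsynonymous.
Codon 3: AAA Lys / AAG Lys — synonymous.
Codon 4: GAG Glu / GAA Glu — synonymous.
Codon 5: ACG Thr / ACG Thr — identical.
Codon 6: CCG Pro / CCG Pro — identical.
Codon 7: CUA Leu / CGA Arg — nonsynonymous.
Synonymous differences: 2.

2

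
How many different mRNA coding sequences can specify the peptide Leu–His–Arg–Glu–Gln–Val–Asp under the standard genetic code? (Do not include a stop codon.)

2304

Leu: 6 codons.
His: 2 codons.
Arg: 6 codons.
Glu: 2 codons.
Gln: 2 codons.
Val: 4 codons.
Asp: 2 codons.
6 × 2 × 6 × 2 × 2 × 4 × 2 = 2304.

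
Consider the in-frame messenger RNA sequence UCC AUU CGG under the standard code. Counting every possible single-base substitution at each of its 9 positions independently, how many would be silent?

Codon 1 (UCC, Ser): 3 synonymous substitutions.
Codon 2 (AUU, Ile): 2 synonymous substitutions.
Codon 3 (CGG, Arg): 4 synonymous substitutions.
Total: 3 + 2 + 4 = 9.

9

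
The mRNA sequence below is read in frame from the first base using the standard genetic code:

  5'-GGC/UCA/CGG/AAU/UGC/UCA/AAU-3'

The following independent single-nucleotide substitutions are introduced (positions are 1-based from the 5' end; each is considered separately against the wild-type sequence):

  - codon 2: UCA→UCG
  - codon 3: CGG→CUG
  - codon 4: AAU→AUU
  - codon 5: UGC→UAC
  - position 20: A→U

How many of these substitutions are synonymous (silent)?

1

Codon 2: UCA (Ser) → UCG (Ser) — synonymous.
Codon 3: CGG (Arg) → CUG (Leu) — missense.
Codon 4: AAU (Asn) → AUU (Ile) — missense.
Codon 5: UGC (Cys) → UAC (Tyr) — missense.
Codon 7: AAU (Asn) → AUU (Ile) — missense.
Synonymous: 1 of 5.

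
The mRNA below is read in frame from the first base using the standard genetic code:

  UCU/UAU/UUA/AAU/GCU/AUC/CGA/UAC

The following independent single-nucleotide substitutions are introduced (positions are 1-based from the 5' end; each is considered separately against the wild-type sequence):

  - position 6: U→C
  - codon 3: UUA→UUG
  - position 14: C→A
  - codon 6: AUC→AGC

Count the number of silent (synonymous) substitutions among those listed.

Codon 2: UAU (Tyr) → UAC (Tyr) — synonymous.
Codon 3: UUA (Leu) → UUG (Leu) — synonymous.
Codon 5: GCU (Ala) → GAU (Asp) — missense.
Codon 6: AUC (Ile) → AGC (Ser) — missense.
Synonymous: 2 of 4.

2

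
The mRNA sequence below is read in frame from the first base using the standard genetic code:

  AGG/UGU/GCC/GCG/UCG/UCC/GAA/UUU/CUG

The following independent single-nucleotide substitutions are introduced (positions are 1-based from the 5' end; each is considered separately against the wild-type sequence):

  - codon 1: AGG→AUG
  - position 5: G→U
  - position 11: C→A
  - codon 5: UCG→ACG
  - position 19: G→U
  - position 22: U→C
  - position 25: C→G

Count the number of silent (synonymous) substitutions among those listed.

Codon 1: AGG (Arg) → AUG (Met) — missense.
Codon 2: UGU (Cys) → UUU (Phe) — missense.
Codon 4: GCG (Ala) → GAG (Glu) — missense.
Codon 5: UCG (Ser) → ACG (Thr) — missense.
Codon 7: GAA (Glu) → UAA (Stop) — nonsense.
Codon 8: UUU (Phe) → CUU (Leu) — missense.
Codon 9: CUG (Leu) → GUG (Val) — missense.
Synonymous: 0 of 7.

0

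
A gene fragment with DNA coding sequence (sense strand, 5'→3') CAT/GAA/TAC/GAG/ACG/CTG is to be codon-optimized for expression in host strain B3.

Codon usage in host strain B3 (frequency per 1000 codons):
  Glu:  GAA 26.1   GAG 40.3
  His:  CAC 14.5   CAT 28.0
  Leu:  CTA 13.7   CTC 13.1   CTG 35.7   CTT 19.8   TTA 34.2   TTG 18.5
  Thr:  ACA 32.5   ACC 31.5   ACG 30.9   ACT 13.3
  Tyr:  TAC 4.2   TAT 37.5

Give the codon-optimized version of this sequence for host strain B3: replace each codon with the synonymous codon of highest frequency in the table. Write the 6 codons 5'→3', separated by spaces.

Codon 1 (His): best is CAT at 28.0.
Codon 2 (Glu): best is GAG at 40.3.
Codon 3 (Tyr): best is TAT at 37.5.
Codon 4 (Glu): best is GAG at 40.3.
Codon 5 (Thr): best is ACA at 32.5.
Codon 6 (Leu): best is CTG at 35.7.

CAT GAG TAT GAG ACA CTG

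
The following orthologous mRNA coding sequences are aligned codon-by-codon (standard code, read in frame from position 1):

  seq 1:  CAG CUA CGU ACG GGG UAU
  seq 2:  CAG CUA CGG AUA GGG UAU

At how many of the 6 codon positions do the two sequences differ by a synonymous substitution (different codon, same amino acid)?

Codon 1: CAG Gln / CAG Gln — identical.
Codon 2: CUA Leu / CUA Leu — identical.
Codon 3: CGU Arg / CGG Arg — synonymous.
Codon 4: ACG Thr / AUA Ile — nonsynonymous.
Codon 5: GGG Gly / GGG Gly — identical.
Codon 6: UAU Tyr / UAU Tyr — identical.
Synonymous differences: 1.

1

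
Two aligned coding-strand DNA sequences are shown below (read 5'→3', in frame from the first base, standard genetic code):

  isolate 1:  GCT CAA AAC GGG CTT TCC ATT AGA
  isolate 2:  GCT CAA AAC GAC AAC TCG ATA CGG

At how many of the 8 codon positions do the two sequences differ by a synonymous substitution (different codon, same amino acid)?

Codon 1: GCT Ala / GCT Ala — identical.
Codon 2: CAA Gln / CAA Gln — identical.
Codon 3: AAC Asn / AAC Asn — identical.
Codon 4: GGG Gly / GAC Asp — nonsynonymous.
Codon 5: CTT Leu / AAC Asn — nonsynonymous.
Codon 6: TCC Ser / TCG Ser — synonymous.
Codon 7: ATT Ile / ATA Ile — synonymous.
Codon 8: AGA Arg / CGG Arg — synonymous.
Synonymous differences: 3.

3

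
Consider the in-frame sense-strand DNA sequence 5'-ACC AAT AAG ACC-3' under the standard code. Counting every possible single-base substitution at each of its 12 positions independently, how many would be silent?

8

Codon 1 (ACC, Thr): 3 synonymous substitutions.
Codon 2 (AAT, Asn): 1 synonymous substitution.
Codon 3 (AAG, Lys): 1 synonymous substitution.
Codon 4 (ACC, Thr): 3 synonymous substitutions.
Total: 3 + 1 + 1 + 3 = 8.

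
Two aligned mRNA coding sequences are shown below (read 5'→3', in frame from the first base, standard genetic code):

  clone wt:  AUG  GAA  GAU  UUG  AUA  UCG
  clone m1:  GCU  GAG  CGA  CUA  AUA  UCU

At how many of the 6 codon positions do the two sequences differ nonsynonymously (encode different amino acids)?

2

Codon 1: AUG Met / GCU Ala — nonsynonymous.
Codon 2: GAA Glu / GAG Glu — synonymous.
Codon 3: GAU Asp / CGA Arg — nonsynonymous.
Codon 4: UUG Leu / CUA Leu — synonymous.
Codon 5: AUA Ile / AUA Ile — identical.
Codon 6: UCG Ser / UCU Ser — synonymous.
Nonsynonymous differences: 2.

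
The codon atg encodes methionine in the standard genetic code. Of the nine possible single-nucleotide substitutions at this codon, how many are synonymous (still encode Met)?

Position 1: none → 0 synonymous.
Position 2: none → 0 synonymous.
Position 3: none → 0 synonymous.
Total: 0 + 0 + 0 = 0.

0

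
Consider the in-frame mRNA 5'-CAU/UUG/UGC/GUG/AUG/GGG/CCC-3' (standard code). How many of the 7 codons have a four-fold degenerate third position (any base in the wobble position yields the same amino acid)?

3

Codon 1 CAU (His): third position 2-fold.
Codon 2 UUG (Leu): third position 2-fold.
Codon 3 UGC (Cys): third position 2-fold.
Codon 4 GUG (Val): third position 4-fold.
Codon 5 AUG (Met): third position 1-fold.
Codon 6 GGG (Gly): third position 4-fold.
Codon 7 CCC (Pro): third position 4-fold.
Four-fold degenerate third positions: 3.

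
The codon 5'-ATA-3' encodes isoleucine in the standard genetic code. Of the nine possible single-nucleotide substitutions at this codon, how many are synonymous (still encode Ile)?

Position 1: none → 0 synonymous.
Position 2: none → 0 synonymous.
Position 3: ATT, ATC → 2 synonymous.
Total: 0 + 0 + 2 = 2.

2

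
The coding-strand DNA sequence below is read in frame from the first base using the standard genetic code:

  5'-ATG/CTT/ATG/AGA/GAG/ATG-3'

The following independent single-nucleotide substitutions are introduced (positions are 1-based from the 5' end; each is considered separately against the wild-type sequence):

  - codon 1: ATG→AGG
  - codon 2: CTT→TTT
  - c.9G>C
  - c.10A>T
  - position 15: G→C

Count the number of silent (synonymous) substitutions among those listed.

Codon 1: ATG (Met) → AGG (Arg) — missense.
Codon 2: CTT (Leu) → TTT (Phe) — missense.
Codon 3: ATG (Met) → ATC (Ile) — missense.
Codon 4: AGA (Arg) → TGA (Stop) — nonsense.
Codon 5: GAG (Glu) → GAC (Asp) — missense.
Synonymous: 0 of 5.

0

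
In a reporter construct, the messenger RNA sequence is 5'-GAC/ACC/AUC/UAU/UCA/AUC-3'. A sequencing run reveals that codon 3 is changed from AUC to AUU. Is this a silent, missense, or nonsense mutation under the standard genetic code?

Position 9 falls in codon 3: AUC → Ile.
After the substitution the codon is AUU → Ile.
Both encode Ile, so the change is synonymous.

silent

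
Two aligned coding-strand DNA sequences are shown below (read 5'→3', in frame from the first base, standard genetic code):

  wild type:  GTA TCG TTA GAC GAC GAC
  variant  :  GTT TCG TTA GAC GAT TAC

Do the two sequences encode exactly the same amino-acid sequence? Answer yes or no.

Codon 1: GTA Val / GTT Val — synonymous.
Codon 2: TCG Ser / TCG Ser — identical.
Codon 3: TTA Leu / TTA Leu — identical.
Codon 4: GAC Asp / GAC Asp — identical.
Codon 5: GAC Asp / GAT Asp — synonymous.
Codon 6: GAC Asp / TAC Tyr — nonsynonymous.
Nonsynonymous differences: 1 → different protein.

no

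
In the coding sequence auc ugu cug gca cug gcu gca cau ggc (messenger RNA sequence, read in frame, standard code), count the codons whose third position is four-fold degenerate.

6

Codon 1 AUC (Ile): third position 3-fold.
Codon 2 UGU (Cys): third position 2-fold.
Codon 3 CUG (Leu): third position 4-fold.
Codon 4 GCA (Ala): third position 4-fold.
Codon 5 CUG (Leu): third position 4-fold.
Codon 6 GCU (Ala): third position 4-fold.
Codon 7 GCA (Ala): third position 4-fold.
Codon 8 CAU (His): third position 2-fold.
Codon 9 GGC (Gly): third position 4-fold.
Four-fold degenerate third positions: 6.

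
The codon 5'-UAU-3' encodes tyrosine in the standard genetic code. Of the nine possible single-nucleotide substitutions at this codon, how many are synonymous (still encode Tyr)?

1

Position 1: none → 0 synonymous.
Position 2: none → 0 synonymous.
Position 3: UAC → 1 synonymous.
Total: 0 + 0 + 1 = 1.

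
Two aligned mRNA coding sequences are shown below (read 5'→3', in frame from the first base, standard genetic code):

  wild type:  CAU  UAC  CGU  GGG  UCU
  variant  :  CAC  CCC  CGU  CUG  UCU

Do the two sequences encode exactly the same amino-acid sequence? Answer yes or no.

Codon 1: CAU His / CAC His — synonymous.
Codon 2: UAC Tyr / CCC Pro — nonsynonymous.
Codon 3: CGU Arg / CGU Arg — identical.
Codon 4: GGG Gly / CUG Leu — nonsynonymous.
Codon 5: UCU Ser / UCU Ser — identical.
Nonsynonymous differences: 2 → different protein.

no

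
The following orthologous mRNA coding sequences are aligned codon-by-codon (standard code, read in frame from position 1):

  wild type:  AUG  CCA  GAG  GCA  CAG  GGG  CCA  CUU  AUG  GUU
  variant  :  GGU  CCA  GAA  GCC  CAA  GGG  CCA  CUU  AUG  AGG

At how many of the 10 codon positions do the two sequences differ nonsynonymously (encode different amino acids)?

2

Codon 1: AUG Met / GGU Gly — nonsynonymous.
Codon 2: CCA Pro / CCA Pro — identical.
Codon 3: GAG Glu / GAA Glu — synonymous.
Codon 4: GCA Ala / GCC Ala — synonymous.
Codon 5: CAG Gln / CAA Gln — synonymous.
Codon 6: GGG Gly / GGG Gly — identical.
Codon 7: CCA Pro / CCA Pro — identical.
Codon 8: CUU Leu / CUU Leu — identical.
Codon 9: AUG Met / AUG Met — identical.
Codon 10: GUU Val / AGG Arg — nonsynonymous.
Nonsynonymous differences: 2.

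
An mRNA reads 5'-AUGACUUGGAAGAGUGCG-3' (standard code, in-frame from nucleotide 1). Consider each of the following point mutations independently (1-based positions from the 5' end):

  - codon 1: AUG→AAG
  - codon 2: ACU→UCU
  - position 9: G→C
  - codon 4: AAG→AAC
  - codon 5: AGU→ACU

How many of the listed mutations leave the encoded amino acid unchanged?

Codon 1: AUG (Met) → AAG (Lys) — missense.
Codon 2: ACU (Thr) → UCU (Ser) — missense.
Codon 3: UGG (Trp) → UGC (Cys) — missense.
Codon 4: AAG (Lys) → AAC (Asn) — missense.
Codon 5: AGU (Ser) → ACU (Thr) — missense.
Synonymous: 0 of 5.

0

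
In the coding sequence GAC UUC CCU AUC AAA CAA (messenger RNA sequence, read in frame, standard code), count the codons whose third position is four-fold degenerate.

Codon 1 GAC (Asp): third position 2-fold.
Codon 2 UUC (Phe): third position 2-fold.
Codon 3 CCU (Pro): third position 4-fold.
Codon 4 AUC (Ile): third position 3-fold.
Codon 5 AAA (Lys): third position 2-fold.
Codon 6 CAA (Gln): third position 2-fold.
Four-fold degenerate third positions: 1.

1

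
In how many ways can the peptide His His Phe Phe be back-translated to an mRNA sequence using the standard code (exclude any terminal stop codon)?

His: 2 codons.
His: 2 codons.
Phe: 2 codons.
Phe: 2 codons.
2 × 2 × 2 × 2 = 16.

16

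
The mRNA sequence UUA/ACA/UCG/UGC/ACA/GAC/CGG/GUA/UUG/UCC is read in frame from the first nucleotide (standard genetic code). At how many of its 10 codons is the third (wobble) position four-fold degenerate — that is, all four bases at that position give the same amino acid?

6

Codon 1 UUA (Leu): third position 2-fold.
Codon 2 ACA (Thr): third position 4-fold.
Codon 3 UCG (Ser): third position 4-fold.
Codon 4 UGC (Cys): third position 2-fold.
Codon 5 ACA (Thr): third position 4-fold.
Codon 6 GAC (Asp): third position 2-fold.
Codon 7 CGG (Arg): third position 4-fold.
Codon 8 GUA (Val): third position 4-fold.
Codon 9 UUG (Leu): third position 2-fold.
Codon 10 UCC (Ser): third position 4-fold.
Four-fold degenerate third positions: 6.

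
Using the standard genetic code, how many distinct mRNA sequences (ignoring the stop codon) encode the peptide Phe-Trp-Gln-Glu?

8

Phe: 2 codons.
Trp: 1 codon.
Gln: 2 codons.
Glu: 2 codons.
2 × 1 × 2 × 2 = 8.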